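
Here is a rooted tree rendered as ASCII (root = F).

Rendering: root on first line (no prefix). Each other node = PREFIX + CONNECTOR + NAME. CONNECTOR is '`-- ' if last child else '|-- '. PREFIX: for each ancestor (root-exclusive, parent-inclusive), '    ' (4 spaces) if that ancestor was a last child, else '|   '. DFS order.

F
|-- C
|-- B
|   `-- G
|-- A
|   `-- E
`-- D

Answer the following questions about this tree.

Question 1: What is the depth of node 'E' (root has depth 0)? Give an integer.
Answer: 2

Derivation:
Path from root to E: F -> A -> E
Depth = number of edges = 2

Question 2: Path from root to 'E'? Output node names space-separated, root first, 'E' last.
Walk down from root: F -> A -> E

Answer: F A E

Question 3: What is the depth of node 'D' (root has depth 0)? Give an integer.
Answer: 1

Derivation:
Path from root to D: F -> D
Depth = number of edges = 1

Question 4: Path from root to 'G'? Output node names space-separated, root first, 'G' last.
Answer: F B G

Derivation:
Walk down from root: F -> B -> G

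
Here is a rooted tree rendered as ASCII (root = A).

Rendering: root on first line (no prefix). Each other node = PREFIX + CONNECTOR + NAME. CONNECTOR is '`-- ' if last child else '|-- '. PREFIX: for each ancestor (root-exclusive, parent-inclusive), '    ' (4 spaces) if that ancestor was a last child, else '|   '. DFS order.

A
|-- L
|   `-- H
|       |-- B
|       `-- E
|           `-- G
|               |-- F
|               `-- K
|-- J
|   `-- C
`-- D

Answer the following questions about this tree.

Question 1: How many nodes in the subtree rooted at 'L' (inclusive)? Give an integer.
Answer: 7

Derivation:
Subtree rooted at L contains: B, E, F, G, H, K, L
Count = 7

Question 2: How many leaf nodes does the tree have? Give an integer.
Answer: 5

Derivation:
Leaves (nodes with no children): B, C, D, F, K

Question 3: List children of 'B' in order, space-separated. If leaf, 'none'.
Node B's children (from adjacency): (leaf)

Answer: none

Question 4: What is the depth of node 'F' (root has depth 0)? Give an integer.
Answer: 5

Derivation:
Path from root to F: A -> L -> H -> E -> G -> F
Depth = number of edges = 5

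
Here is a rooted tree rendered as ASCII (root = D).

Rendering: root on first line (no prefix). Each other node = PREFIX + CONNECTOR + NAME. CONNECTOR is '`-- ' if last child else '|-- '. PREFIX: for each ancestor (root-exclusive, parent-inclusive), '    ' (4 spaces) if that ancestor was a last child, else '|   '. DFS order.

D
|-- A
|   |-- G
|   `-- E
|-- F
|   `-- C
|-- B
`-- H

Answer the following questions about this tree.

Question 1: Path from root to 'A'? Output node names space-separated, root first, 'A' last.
Walk down from root: D -> A

Answer: D A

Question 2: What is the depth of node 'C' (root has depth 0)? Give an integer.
Path from root to C: D -> F -> C
Depth = number of edges = 2

Answer: 2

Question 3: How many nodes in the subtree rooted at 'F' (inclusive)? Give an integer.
Subtree rooted at F contains: C, F
Count = 2

Answer: 2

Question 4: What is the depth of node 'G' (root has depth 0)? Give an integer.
Answer: 2

Derivation:
Path from root to G: D -> A -> G
Depth = number of edges = 2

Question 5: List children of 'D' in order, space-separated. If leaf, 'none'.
Answer: A F B H

Derivation:
Node D's children (from adjacency): A, F, B, H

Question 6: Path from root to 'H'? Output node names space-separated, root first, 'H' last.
Answer: D H

Derivation:
Walk down from root: D -> H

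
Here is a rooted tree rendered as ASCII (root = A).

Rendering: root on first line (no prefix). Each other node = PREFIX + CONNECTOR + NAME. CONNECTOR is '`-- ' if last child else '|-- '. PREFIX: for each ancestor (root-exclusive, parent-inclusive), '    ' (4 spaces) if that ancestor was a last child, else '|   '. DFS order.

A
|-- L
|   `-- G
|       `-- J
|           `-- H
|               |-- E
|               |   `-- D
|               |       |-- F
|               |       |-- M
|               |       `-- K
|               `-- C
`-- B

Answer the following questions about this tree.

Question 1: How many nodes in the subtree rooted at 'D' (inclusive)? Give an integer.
Answer: 4

Derivation:
Subtree rooted at D contains: D, F, K, M
Count = 4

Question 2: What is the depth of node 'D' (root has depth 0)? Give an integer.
Path from root to D: A -> L -> G -> J -> H -> E -> D
Depth = number of edges = 6

Answer: 6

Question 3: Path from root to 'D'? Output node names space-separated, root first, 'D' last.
Walk down from root: A -> L -> G -> J -> H -> E -> D

Answer: A L G J H E D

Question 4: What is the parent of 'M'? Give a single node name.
Answer: D

Derivation:
Scan adjacency: M appears as child of D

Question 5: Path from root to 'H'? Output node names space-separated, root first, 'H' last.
Walk down from root: A -> L -> G -> J -> H

Answer: A L G J H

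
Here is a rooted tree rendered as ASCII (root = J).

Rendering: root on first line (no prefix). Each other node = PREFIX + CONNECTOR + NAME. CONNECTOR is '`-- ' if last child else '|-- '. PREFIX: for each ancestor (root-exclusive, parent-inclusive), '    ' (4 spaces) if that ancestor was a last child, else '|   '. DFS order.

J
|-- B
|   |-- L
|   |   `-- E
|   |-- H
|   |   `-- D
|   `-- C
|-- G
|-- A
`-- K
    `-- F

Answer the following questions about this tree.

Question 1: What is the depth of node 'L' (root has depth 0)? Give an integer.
Answer: 2

Derivation:
Path from root to L: J -> B -> L
Depth = number of edges = 2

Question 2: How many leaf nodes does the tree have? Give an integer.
Answer: 6

Derivation:
Leaves (nodes with no children): A, C, D, E, F, G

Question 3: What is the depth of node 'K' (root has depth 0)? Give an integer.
Path from root to K: J -> K
Depth = number of edges = 1

Answer: 1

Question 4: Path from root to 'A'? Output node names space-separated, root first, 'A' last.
Walk down from root: J -> A

Answer: J A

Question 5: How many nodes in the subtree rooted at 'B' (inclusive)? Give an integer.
Answer: 6

Derivation:
Subtree rooted at B contains: B, C, D, E, H, L
Count = 6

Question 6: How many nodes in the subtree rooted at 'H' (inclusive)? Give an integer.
Subtree rooted at H contains: D, H
Count = 2

Answer: 2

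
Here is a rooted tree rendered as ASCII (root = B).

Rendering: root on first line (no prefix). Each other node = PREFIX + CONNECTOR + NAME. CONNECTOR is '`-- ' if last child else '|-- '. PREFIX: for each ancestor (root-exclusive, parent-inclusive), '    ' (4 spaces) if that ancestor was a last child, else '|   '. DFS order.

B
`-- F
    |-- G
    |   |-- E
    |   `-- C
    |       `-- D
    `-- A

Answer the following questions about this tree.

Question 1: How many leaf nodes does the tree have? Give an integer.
Leaves (nodes with no children): A, D, E

Answer: 3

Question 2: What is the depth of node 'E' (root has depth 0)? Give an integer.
Path from root to E: B -> F -> G -> E
Depth = number of edges = 3

Answer: 3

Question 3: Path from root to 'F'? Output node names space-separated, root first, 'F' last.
Walk down from root: B -> F

Answer: B F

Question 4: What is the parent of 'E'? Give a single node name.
Scan adjacency: E appears as child of G

Answer: G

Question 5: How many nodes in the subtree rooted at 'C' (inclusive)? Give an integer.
Answer: 2

Derivation:
Subtree rooted at C contains: C, D
Count = 2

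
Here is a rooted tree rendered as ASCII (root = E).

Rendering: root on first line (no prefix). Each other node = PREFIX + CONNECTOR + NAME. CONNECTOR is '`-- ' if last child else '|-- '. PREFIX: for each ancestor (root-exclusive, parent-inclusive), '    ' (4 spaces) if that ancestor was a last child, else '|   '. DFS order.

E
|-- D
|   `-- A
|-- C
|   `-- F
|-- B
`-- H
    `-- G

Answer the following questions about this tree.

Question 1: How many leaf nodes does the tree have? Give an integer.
Leaves (nodes with no children): A, B, F, G

Answer: 4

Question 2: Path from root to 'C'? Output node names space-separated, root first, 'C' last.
Answer: E C

Derivation:
Walk down from root: E -> C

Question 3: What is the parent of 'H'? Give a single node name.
Scan adjacency: H appears as child of E

Answer: E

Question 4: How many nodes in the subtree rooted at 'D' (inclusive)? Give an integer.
Answer: 2

Derivation:
Subtree rooted at D contains: A, D
Count = 2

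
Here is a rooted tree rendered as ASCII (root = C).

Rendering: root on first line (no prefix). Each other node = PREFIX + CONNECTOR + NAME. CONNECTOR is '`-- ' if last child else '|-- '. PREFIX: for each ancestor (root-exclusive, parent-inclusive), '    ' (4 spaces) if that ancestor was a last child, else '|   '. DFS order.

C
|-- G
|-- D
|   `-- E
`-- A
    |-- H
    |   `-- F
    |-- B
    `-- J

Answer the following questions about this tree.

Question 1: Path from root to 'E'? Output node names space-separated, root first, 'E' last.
Answer: C D E

Derivation:
Walk down from root: C -> D -> E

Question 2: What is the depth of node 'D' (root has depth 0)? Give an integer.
Path from root to D: C -> D
Depth = number of edges = 1

Answer: 1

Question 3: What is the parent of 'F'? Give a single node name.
Answer: H

Derivation:
Scan adjacency: F appears as child of H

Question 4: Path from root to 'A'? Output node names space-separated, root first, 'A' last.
Walk down from root: C -> A

Answer: C A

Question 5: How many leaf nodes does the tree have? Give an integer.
Leaves (nodes with no children): B, E, F, G, J

Answer: 5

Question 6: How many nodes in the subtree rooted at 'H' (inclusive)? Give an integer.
Subtree rooted at H contains: F, H
Count = 2

Answer: 2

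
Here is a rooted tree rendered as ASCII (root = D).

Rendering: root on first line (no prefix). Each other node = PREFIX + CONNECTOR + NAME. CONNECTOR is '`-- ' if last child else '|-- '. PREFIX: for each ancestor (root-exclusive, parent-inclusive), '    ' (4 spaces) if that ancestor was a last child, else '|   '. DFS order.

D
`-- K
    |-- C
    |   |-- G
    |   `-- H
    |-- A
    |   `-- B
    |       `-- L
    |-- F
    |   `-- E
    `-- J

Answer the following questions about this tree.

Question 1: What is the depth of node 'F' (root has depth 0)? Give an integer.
Answer: 2

Derivation:
Path from root to F: D -> K -> F
Depth = number of edges = 2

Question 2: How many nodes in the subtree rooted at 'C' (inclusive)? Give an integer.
Answer: 3

Derivation:
Subtree rooted at C contains: C, G, H
Count = 3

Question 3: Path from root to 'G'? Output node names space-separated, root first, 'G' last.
Walk down from root: D -> K -> C -> G

Answer: D K C G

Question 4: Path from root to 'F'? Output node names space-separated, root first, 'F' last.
Answer: D K F

Derivation:
Walk down from root: D -> K -> F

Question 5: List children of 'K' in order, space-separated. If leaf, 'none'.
Answer: C A F J

Derivation:
Node K's children (from adjacency): C, A, F, J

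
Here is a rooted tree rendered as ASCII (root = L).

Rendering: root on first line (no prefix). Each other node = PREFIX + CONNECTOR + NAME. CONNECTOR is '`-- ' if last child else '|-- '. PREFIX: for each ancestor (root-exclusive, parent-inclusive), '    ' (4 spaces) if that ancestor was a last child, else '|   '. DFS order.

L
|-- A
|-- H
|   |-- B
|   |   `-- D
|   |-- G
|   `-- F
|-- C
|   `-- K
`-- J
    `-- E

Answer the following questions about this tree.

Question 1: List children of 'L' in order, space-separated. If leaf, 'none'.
Answer: A H C J

Derivation:
Node L's children (from adjacency): A, H, C, J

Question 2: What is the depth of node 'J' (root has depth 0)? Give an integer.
Path from root to J: L -> J
Depth = number of edges = 1

Answer: 1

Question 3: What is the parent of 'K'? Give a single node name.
Scan adjacency: K appears as child of C

Answer: C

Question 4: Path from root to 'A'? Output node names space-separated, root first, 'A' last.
Answer: L A

Derivation:
Walk down from root: L -> A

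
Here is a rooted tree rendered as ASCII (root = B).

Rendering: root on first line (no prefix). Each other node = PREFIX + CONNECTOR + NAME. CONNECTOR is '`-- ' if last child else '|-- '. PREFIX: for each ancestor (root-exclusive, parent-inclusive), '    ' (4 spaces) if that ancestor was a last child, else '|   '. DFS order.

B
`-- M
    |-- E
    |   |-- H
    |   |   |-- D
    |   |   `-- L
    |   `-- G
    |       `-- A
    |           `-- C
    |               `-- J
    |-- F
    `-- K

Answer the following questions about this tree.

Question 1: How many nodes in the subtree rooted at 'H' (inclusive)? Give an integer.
Answer: 3

Derivation:
Subtree rooted at H contains: D, H, L
Count = 3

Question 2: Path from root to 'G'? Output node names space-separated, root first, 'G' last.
Answer: B M E G

Derivation:
Walk down from root: B -> M -> E -> G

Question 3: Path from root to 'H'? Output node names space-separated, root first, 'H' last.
Walk down from root: B -> M -> E -> H

Answer: B M E H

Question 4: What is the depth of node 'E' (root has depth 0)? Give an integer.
Answer: 2

Derivation:
Path from root to E: B -> M -> E
Depth = number of edges = 2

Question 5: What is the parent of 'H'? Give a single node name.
Answer: E

Derivation:
Scan adjacency: H appears as child of E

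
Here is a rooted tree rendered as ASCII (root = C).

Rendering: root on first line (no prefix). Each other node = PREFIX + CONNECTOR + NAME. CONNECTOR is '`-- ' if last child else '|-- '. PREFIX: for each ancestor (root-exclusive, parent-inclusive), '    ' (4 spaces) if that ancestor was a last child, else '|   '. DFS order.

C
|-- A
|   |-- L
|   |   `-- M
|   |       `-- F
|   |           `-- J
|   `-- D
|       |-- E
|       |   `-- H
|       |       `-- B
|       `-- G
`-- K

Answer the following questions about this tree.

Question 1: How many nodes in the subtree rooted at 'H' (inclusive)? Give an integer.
Subtree rooted at H contains: B, H
Count = 2

Answer: 2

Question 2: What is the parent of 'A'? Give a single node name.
Scan adjacency: A appears as child of C

Answer: C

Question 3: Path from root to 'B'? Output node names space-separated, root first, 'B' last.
Walk down from root: C -> A -> D -> E -> H -> B

Answer: C A D E H B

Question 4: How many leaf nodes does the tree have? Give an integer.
Leaves (nodes with no children): B, G, J, K

Answer: 4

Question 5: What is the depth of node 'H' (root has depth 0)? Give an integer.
Path from root to H: C -> A -> D -> E -> H
Depth = number of edges = 4

Answer: 4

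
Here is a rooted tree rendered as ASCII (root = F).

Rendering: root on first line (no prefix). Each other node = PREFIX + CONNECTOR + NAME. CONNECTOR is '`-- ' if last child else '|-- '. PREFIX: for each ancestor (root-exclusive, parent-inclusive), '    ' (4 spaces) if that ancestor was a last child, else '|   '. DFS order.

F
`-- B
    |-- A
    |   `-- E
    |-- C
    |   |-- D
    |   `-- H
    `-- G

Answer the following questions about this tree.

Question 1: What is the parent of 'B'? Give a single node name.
Answer: F

Derivation:
Scan adjacency: B appears as child of F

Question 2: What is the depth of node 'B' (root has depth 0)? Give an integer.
Answer: 1

Derivation:
Path from root to B: F -> B
Depth = number of edges = 1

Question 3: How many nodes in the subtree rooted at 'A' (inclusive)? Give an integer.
Answer: 2

Derivation:
Subtree rooted at A contains: A, E
Count = 2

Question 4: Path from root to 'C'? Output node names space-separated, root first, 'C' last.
Answer: F B C

Derivation:
Walk down from root: F -> B -> C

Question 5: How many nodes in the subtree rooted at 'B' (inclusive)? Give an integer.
Answer: 7

Derivation:
Subtree rooted at B contains: A, B, C, D, E, G, H
Count = 7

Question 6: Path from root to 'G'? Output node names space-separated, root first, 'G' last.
Walk down from root: F -> B -> G

Answer: F B G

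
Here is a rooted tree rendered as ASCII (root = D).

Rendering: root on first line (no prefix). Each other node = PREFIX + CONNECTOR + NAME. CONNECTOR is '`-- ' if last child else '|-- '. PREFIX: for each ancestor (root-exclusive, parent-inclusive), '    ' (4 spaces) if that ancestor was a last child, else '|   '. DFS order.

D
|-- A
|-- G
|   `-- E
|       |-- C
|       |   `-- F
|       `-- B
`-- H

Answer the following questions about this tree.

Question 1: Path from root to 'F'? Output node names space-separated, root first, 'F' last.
Walk down from root: D -> G -> E -> C -> F

Answer: D G E C F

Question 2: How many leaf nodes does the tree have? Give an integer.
Answer: 4

Derivation:
Leaves (nodes with no children): A, B, F, H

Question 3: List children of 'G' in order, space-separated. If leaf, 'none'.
Answer: E

Derivation:
Node G's children (from adjacency): E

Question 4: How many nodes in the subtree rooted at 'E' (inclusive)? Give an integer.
Answer: 4

Derivation:
Subtree rooted at E contains: B, C, E, F
Count = 4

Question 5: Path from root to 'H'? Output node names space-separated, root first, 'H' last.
Walk down from root: D -> H

Answer: D H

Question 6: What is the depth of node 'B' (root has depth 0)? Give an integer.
Path from root to B: D -> G -> E -> B
Depth = number of edges = 3

Answer: 3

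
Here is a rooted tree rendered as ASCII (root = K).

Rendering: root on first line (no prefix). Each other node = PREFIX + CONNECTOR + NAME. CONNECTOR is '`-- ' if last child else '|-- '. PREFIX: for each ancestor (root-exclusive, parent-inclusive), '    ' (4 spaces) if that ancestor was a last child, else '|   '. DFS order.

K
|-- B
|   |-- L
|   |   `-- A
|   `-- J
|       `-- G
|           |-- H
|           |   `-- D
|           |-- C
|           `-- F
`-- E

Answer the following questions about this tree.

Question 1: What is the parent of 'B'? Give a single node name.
Answer: K

Derivation:
Scan adjacency: B appears as child of K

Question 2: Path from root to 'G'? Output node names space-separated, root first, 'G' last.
Answer: K B J G

Derivation:
Walk down from root: K -> B -> J -> G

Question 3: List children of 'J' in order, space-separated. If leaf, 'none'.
Answer: G

Derivation:
Node J's children (from adjacency): G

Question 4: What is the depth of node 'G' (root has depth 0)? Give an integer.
Path from root to G: K -> B -> J -> G
Depth = number of edges = 3

Answer: 3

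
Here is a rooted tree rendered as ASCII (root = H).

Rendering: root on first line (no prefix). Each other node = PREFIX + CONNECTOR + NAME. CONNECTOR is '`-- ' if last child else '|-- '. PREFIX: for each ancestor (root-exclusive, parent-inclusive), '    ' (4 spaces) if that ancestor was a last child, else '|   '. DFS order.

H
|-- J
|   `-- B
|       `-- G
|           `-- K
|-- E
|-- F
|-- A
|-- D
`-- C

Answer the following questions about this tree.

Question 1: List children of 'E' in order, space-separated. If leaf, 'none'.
Node E's children (from adjacency): (leaf)

Answer: none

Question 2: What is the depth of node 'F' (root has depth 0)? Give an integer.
Path from root to F: H -> F
Depth = number of edges = 1

Answer: 1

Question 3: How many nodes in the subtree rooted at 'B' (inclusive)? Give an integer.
Answer: 3

Derivation:
Subtree rooted at B contains: B, G, K
Count = 3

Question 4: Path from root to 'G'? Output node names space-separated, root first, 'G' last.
Walk down from root: H -> J -> B -> G

Answer: H J B G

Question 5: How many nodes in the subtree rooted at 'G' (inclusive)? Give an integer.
Subtree rooted at G contains: G, K
Count = 2

Answer: 2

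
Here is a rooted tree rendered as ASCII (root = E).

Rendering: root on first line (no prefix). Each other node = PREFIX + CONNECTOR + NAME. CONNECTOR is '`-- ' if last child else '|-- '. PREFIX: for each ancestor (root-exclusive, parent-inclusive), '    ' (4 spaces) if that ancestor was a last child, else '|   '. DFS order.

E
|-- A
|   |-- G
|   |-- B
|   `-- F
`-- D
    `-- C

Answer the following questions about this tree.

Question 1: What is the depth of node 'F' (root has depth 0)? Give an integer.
Path from root to F: E -> A -> F
Depth = number of edges = 2

Answer: 2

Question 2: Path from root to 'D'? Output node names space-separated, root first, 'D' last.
Walk down from root: E -> D

Answer: E D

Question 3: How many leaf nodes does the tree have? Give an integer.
Answer: 4

Derivation:
Leaves (nodes with no children): B, C, F, G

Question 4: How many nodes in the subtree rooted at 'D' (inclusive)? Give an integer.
Answer: 2

Derivation:
Subtree rooted at D contains: C, D
Count = 2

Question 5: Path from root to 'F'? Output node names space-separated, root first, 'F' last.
Walk down from root: E -> A -> F

Answer: E A F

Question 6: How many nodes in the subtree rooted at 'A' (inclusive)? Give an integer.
Answer: 4

Derivation:
Subtree rooted at A contains: A, B, F, G
Count = 4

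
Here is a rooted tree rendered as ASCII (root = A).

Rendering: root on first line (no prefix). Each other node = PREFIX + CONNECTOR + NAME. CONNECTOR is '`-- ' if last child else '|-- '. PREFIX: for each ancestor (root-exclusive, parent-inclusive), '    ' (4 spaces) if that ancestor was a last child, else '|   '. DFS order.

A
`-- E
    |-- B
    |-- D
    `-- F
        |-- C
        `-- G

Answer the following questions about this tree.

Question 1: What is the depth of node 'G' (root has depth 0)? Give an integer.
Answer: 3

Derivation:
Path from root to G: A -> E -> F -> G
Depth = number of edges = 3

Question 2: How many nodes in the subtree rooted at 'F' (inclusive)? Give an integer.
Subtree rooted at F contains: C, F, G
Count = 3

Answer: 3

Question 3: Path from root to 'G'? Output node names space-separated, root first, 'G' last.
Answer: A E F G

Derivation:
Walk down from root: A -> E -> F -> G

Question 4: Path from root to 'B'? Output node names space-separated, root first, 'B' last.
Walk down from root: A -> E -> B

Answer: A E B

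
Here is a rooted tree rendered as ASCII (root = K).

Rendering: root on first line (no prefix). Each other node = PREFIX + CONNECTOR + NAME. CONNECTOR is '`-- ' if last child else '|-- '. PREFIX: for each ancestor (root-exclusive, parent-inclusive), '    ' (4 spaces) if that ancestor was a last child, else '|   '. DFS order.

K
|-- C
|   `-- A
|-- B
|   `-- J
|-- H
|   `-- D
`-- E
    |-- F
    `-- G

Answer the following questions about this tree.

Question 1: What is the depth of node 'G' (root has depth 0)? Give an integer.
Path from root to G: K -> E -> G
Depth = number of edges = 2

Answer: 2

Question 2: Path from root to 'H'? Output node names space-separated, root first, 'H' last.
Answer: K H

Derivation:
Walk down from root: K -> H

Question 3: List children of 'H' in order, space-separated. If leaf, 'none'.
Answer: D

Derivation:
Node H's children (from adjacency): D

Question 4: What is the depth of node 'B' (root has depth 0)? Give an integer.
Answer: 1

Derivation:
Path from root to B: K -> B
Depth = number of edges = 1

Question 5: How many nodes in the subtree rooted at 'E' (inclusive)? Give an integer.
Answer: 3

Derivation:
Subtree rooted at E contains: E, F, G
Count = 3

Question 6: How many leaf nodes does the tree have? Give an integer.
Answer: 5

Derivation:
Leaves (nodes with no children): A, D, F, G, J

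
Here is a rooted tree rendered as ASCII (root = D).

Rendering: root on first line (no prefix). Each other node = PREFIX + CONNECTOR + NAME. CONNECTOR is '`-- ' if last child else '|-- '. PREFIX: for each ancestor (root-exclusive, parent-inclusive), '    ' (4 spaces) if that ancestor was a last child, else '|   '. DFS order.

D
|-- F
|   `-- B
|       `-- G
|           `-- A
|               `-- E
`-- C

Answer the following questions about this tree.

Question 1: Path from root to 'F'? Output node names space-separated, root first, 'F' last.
Walk down from root: D -> F

Answer: D F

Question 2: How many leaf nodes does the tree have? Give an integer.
Leaves (nodes with no children): C, E

Answer: 2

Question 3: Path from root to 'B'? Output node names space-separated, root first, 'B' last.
Walk down from root: D -> F -> B

Answer: D F B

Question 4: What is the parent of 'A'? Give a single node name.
Scan adjacency: A appears as child of G

Answer: G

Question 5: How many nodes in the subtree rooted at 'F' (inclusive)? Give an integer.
Subtree rooted at F contains: A, B, E, F, G
Count = 5

Answer: 5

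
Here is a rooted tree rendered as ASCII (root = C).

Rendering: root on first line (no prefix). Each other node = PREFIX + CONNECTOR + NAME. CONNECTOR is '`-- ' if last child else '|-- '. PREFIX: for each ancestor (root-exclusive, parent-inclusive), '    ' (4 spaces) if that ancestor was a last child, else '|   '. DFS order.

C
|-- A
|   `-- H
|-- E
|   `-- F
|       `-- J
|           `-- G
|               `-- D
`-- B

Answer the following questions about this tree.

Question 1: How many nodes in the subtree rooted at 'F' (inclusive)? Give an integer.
Subtree rooted at F contains: D, F, G, J
Count = 4

Answer: 4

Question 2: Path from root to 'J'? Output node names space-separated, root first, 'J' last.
Walk down from root: C -> E -> F -> J

Answer: C E F J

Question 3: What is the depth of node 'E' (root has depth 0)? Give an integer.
Answer: 1

Derivation:
Path from root to E: C -> E
Depth = number of edges = 1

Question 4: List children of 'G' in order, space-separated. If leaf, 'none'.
Answer: D

Derivation:
Node G's children (from adjacency): D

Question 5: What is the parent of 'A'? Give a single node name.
Scan adjacency: A appears as child of C

Answer: C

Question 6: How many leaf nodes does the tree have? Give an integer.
Answer: 3

Derivation:
Leaves (nodes with no children): B, D, H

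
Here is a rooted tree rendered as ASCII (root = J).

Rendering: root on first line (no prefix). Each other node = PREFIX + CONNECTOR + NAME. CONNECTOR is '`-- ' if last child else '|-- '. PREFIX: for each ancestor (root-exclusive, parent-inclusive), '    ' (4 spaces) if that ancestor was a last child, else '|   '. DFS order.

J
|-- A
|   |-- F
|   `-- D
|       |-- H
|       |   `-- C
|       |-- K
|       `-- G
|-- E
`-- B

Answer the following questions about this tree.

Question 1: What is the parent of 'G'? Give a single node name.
Answer: D

Derivation:
Scan adjacency: G appears as child of D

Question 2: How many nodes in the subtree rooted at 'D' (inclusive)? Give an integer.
Answer: 5

Derivation:
Subtree rooted at D contains: C, D, G, H, K
Count = 5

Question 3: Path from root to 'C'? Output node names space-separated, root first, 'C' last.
Answer: J A D H C

Derivation:
Walk down from root: J -> A -> D -> H -> C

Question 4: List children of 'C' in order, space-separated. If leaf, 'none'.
Node C's children (from adjacency): (leaf)

Answer: none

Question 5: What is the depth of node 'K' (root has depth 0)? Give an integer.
Path from root to K: J -> A -> D -> K
Depth = number of edges = 3

Answer: 3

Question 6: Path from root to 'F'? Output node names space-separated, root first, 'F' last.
Walk down from root: J -> A -> F

Answer: J A F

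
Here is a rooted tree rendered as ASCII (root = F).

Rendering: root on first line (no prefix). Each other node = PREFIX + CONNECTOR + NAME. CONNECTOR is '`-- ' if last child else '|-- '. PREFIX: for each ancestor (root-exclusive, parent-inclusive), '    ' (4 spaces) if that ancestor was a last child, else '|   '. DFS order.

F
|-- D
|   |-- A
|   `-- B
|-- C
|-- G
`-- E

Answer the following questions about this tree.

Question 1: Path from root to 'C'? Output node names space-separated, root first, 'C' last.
Answer: F C

Derivation:
Walk down from root: F -> C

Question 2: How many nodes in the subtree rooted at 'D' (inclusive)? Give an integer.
Answer: 3

Derivation:
Subtree rooted at D contains: A, B, D
Count = 3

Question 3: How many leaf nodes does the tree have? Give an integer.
Leaves (nodes with no children): A, B, C, E, G

Answer: 5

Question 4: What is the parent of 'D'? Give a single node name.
Answer: F

Derivation:
Scan adjacency: D appears as child of F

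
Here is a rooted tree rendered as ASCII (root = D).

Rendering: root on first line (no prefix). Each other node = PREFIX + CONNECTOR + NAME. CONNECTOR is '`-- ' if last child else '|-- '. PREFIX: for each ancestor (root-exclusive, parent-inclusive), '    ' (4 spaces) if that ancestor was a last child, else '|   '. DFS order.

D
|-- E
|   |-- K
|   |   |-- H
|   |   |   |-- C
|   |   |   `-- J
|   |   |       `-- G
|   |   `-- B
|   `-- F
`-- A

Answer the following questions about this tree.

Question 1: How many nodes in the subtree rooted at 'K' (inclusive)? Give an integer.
Subtree rooted at K contains: B, C, G, H, J, K
Count = 6

Answer: 6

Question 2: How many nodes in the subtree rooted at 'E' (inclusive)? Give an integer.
Subtree rooted at E contains: B, C, E, F, G, H, J, K
Count = 8

Answer: 8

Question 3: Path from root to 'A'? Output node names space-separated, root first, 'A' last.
Answer: D A

Derivation:
Walk down from root: D -> A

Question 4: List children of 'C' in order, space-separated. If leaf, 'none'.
Answer: none

Derivation:
Node C's children (from adjacency): (leaf)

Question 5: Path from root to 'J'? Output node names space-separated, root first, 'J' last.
Walk down from root: D -> E -> K -> H -> J

Answer: D E K H J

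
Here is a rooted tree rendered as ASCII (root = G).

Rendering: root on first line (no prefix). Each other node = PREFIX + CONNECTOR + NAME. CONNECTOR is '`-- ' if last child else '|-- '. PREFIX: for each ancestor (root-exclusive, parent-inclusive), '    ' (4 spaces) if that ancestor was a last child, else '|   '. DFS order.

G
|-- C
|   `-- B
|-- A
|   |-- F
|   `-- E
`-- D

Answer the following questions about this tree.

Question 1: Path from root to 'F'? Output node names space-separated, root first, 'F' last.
Walk down from root: G -> A -> F

Answer: G A F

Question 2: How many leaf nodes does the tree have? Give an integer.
Leaves (nodes with no children): B, D, E, F

Answer: 4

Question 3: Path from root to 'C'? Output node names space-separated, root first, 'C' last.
Walk down from root: G -> C

Answer: G C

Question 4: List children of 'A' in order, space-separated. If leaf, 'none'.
Answer: F E

Derivation:
Node A's children (from adjacency): F, E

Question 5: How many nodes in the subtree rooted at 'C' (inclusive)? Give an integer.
Subtree rooted at C contains: B, C
Count = 2

Answer: 2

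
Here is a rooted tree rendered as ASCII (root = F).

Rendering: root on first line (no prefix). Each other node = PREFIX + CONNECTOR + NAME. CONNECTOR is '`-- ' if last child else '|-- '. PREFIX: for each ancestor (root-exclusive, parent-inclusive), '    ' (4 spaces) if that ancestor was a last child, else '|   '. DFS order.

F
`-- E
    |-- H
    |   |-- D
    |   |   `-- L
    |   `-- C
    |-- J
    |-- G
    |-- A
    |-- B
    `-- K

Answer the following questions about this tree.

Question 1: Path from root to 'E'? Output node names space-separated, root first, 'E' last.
Answer: F E

Derivation:
Walk down from root: F -> E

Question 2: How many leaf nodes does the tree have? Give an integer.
Leaves (nodes with no children): A, B, C, G, J, K, L

Answer: 7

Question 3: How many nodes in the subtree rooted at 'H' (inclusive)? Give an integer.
Answer: 4

Derivation:
Subtree rooted at H contains: C, D, H, L
Count = 4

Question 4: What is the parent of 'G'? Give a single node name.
Answer: E

Derivation:
Scan adjacency: G appears as child of E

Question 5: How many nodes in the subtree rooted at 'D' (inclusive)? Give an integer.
Subtree rooted at D contains: D, L
Count = 2

Answer: 2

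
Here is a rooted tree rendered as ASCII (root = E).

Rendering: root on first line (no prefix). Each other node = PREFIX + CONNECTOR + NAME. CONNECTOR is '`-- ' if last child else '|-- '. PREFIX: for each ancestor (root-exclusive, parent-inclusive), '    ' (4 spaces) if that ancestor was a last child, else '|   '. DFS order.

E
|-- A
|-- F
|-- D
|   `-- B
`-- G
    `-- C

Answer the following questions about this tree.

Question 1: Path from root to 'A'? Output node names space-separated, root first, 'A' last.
Walk down from root: E -> A

Answer: E A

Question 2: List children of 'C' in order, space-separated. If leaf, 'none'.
Node C's children (from adjacency): (leaf)

Answer: none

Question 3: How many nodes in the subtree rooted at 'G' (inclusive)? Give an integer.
Subtree rooted at G contains: C, G
Count = 2

Answer: 2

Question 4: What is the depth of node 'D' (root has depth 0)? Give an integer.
Answer: 1

Derivation:
Path from root to D: E -> D
Depth = number of edges = 1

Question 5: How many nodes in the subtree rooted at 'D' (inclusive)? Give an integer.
Answer: 2

Derivation:
Subtree rooted at D contains: B, D
Count = 2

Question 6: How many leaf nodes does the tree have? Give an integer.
Leaves (nodes with no children): A, B, C, F

Answer: 4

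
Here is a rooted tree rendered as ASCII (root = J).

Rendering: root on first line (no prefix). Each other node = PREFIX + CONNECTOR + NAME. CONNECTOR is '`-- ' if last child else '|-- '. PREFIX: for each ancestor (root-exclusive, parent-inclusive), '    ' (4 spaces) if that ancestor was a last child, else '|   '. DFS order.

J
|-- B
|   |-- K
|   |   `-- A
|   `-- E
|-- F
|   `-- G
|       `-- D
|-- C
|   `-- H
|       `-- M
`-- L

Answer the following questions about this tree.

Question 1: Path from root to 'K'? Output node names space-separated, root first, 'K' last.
Walk down from root: J -> B -> K

Answer: J B K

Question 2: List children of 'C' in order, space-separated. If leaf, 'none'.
Answer: H

Derivation:
Node C's children (from adjacency): H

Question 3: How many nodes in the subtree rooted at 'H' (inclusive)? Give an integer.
Subtree rooted at H contains: H, M
Count = 2

Answer: 2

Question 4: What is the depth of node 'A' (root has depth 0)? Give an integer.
Answer: 3

Derivation:
Path from root to A: J -> B -> K -> A
Depth = number of edges = 3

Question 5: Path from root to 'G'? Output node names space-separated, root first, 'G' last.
Walk down from root: J -> F -> G

Answer: J F G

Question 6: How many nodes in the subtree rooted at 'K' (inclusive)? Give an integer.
Subtree rooted at K contains: A, K
Count = 2

Answer: 2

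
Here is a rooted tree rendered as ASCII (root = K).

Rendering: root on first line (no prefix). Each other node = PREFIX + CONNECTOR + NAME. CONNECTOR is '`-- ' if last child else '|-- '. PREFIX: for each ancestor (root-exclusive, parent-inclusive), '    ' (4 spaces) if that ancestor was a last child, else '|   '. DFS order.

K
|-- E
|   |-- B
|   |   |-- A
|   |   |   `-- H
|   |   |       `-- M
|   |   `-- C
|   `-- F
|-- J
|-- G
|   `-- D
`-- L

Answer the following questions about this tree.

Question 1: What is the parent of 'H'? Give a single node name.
Scan adjacency: H appears as child of A

Answer: A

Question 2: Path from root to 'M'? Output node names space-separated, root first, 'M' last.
Answer: K E B A H M

Derivation:
Walk down from root: K -> E -> B -> A -> H -> M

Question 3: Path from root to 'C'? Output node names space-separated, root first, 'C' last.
Walk down from root: K -> E -> B -> C

Answer: K E B C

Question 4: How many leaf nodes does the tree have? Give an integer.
Answer: 6

Derivation:
Leaves (nodes with no children): C, D, F, J, L, M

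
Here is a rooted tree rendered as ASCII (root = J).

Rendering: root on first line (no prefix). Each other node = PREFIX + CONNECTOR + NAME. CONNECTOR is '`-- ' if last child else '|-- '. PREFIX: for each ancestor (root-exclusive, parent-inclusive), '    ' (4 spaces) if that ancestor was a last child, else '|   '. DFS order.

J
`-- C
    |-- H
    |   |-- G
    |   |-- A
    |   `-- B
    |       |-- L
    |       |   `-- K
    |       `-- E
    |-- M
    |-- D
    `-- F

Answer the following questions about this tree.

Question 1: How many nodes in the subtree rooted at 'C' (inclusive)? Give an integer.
Answer: 11

Derivation:
Subtree rooted at C contains: A, B, C, D, E, F, G, H, K, L, M
Count = 11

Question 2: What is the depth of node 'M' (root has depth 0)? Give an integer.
Path from root to M: J -> C -> M
Depth = number of edges = 2

Answer: 2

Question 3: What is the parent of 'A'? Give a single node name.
Answer: H

Derivation:
Scan adjacency: A appears as child of H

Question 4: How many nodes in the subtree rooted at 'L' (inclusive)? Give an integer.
Answer: 2

Derivation:
Subtree rooted at L contains: K, L
Count = 2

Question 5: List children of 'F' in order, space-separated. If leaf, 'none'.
Node F's children (from adjacency): (leaf)

Answer: none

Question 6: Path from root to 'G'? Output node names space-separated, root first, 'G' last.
Answer: J C H G

Derivation:
Walk down from root: J -> C -> H -> G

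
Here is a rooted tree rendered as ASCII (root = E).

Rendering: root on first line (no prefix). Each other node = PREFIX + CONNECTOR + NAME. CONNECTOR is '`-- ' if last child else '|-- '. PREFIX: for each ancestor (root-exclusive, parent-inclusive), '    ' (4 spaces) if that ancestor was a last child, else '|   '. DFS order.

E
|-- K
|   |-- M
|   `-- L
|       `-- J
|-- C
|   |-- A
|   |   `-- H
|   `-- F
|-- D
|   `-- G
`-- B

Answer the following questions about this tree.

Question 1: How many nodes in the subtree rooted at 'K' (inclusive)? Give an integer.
Answer: 4

Derivation:
Subtree rooted at K contains: J, K, L, M
Count = 4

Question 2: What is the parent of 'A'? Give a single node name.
Scan adjacency: A appears as child of C

Answer: C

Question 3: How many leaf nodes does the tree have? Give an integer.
Answer: 6

Derivation:
Leaves (nodes with no children): B, F, G, H, J, M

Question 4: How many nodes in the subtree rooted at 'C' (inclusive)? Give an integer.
Answer: 4

Derivation:
Subtree rooted at C contains: A, C, F, H
Count = 4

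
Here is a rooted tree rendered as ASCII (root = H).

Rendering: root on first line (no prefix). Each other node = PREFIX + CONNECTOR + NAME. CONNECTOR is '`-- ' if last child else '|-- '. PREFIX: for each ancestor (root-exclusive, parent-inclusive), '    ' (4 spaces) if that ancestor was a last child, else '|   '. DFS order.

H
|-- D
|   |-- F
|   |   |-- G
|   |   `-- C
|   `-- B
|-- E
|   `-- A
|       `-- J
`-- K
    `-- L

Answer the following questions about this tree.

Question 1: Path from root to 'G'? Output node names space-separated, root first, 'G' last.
Answer: H D F G

Derivation:
Walk down from root: H -> D -> F -> G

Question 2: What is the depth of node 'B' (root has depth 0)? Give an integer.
Path from root to B: H -> D -> B
Depth = number of edges = 2

Answer: 2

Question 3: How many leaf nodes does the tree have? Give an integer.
Leaves (nodes with no children): B, C, G, J, L

Answer: 5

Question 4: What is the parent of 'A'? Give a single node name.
Answer: E

Derivation:
Scan adjacency: A appears as child of E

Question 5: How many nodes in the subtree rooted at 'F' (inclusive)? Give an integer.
Answer: 3

Derivation:
Subtree rooted at F contains: C, F, G
Count = 3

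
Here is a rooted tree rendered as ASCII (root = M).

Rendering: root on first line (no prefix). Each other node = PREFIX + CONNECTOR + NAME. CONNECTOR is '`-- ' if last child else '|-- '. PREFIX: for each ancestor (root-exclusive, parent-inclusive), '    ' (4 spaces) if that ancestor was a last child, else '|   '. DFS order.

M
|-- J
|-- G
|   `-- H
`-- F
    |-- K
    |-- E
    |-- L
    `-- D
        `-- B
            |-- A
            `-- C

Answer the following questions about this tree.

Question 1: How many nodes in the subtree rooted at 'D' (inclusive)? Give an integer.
Subtree rooted at D contains: A, B, C, D
Count = 4

Answer: 4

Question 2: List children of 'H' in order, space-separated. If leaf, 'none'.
Answer: none

Derivation:
Node H's children (from adjacency): (leaf)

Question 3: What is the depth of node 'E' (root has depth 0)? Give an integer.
Path from root to E: M -> F -> E
Depth = number of edges = 2

Answer: 2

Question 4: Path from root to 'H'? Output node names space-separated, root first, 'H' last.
Answer: M G H

Derivation:
Walk down from root: M -> G -> H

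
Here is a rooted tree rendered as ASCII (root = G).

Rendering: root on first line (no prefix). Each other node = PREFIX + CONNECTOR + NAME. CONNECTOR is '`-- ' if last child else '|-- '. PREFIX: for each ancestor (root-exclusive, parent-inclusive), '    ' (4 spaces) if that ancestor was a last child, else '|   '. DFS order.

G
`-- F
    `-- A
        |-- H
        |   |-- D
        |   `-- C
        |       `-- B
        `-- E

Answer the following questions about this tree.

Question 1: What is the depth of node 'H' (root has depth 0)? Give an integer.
Answer: 3

Derivation:
Path from root to H: G -> F -> A -> H
Depth = number of edges = 3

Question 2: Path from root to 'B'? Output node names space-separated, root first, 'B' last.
Answer: G F A H C B

Derivation:
Walk down from root: G -> F -> A -> H -> C -> B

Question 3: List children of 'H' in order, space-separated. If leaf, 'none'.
Node H's children (from adjacency): D, C

Answer: D C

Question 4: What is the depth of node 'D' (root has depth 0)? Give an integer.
Path from root to D: G -> F -> A -> H -> D
Depth = number of edges = 4

Answer: 4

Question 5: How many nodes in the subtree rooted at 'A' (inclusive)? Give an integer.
Subtree rooted at A contains: A, B, C, D, E, H
Count = 6

Answer: 6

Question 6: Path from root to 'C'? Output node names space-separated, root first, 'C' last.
Walk down from root: G -> F -> A -> H -> C

Answer: G F A H C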